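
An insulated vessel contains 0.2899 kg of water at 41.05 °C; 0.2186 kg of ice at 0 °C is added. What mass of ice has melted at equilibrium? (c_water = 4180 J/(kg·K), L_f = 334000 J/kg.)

Cooling the water to 0 °C releases 0.2899·4180·41.05 = 49744 J.
To melt every bit of ice: 0.2186·334000 = 73012 J.
49744 J < 73012 J, so only part of the ice melts and the system sits at 0 °C.
m_melted·334000 = 49744  ⇒  m_melted ≈ 0.1489 kg.

m_melted ≈ 0.149 kg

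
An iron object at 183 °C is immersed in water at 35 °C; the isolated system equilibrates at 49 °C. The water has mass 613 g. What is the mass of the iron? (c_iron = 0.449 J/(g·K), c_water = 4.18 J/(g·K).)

Heat gained plus heat lost sum to zero:
m×0.449×(49 − 183) + 613×4.18×(49 − 35) = 0
-60.17 m = -35873
m = -35873/-60.17 ≈ 596.2 g

m ≈ 596 g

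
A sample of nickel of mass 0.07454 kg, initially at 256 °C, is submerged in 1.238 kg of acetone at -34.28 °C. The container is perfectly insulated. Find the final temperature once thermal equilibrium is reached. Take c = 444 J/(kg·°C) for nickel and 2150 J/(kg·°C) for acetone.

T_f ≈ -30.7 °C

Set heat shed by the hot body equal to heat absorbed by the cold body:
0.07454*444*(256 − T) = 1.238*2150*(T − (-34.28))
33.1(256 − T) = 2661.7(T − (-34.28))
2694.8 T = -82771  ⇒  T ≈ -30.71 °C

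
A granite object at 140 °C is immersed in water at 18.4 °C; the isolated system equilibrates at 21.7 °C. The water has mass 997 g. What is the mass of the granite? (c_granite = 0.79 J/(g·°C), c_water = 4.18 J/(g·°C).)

m ≈ 147 g

|Q_granite| = |Q_water|:
m·0.79·(140 − 21.7) = 997·4.18·(21.7 − 18.4)
93.46 m = 13753  ⇒  m ≈ 147.2 g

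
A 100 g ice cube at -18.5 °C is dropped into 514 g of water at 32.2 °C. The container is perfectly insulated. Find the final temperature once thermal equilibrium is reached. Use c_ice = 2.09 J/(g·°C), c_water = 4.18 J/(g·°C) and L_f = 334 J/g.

Net heat exchanged in the isolated system is zero:
ice -18.5→0 °C: 100×2.09×18.5 = 3866.5; latent heat to melt: 100×334 = 33400; warm the meltwater: 418 T; water: 2148.5(T − 32.2)
2566.5 T = 69182 − 37266 = 31916
T ≈ 12.44 °C — above 0 °C, consistent with complete melting.

T_f ≈ 12.4 °C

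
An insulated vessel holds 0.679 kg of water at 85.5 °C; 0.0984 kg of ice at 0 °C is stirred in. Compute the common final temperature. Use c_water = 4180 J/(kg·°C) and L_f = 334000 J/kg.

T_f ≈ 64.6 °C

Let T be the final temperature. ΣQ_i = 0:
melt ice: 0.0984×334000 = 32866
  meltwater 0→T: 0.0984×4180×T = 411.31 T
  water cools: 0.679×4180×(T − 85.5) = 2838.2(T − 85.5)
3249.5 T = 242668 − 32866 = 209802
T ≈ 64.56 °C (positive, so assuming full melt was valid).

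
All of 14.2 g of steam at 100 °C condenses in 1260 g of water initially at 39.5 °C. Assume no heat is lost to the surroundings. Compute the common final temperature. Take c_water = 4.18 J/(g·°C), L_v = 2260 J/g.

Taking heat into each body as positive, Σ m c ΔT = 0:
latent heat released on condensation: 14.2×2260 = 32092; condensed water 100 °C→T: 59.36(T − 100); water warms: 1260×4.18×(T − 39.5) = 5266.8(T − 39.5)
5326.2 T = 32092 + 5935.6 + 208039 = 246066
T ≈ 46.20 °C, under the boiling point, so the assumption holds.

T_f ≈ 46.2 °C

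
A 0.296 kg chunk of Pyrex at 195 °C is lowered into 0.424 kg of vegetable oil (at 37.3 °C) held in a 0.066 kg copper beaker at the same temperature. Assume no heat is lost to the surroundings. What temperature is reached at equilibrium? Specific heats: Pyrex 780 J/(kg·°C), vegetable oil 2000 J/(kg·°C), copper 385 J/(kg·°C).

T_f ≈ 70.3 °C

Taking heat into each body as positive, Σ m c ΔT = 0:
0.296*780*(T − 195) + 0.424*2000*(T − 37.3) + 0.066*385*(T − 37.3) = 0
(230.88 + 848 + 25.41) T = 230.88*195 + 848*37.3 + 25.41*37.3
T = 77600 / 1104.3 = 70.3 °C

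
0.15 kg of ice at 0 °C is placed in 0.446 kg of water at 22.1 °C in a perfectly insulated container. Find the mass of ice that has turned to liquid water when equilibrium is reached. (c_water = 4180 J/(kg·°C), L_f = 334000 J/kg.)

m_melted ≈ 0.123 kg

Water can give up m c ΔT = 0.446·4180·22.1 = 41201 J before reaching 0 °C.
Fully melting the ice requires m_ice L_f = 0.15·334000 = 50100 J.
41201 J < 50100 J, so only part of the ice melts and the system sits at 0 °C.
m_melt = 41201 / L_f = 0.1234 kg.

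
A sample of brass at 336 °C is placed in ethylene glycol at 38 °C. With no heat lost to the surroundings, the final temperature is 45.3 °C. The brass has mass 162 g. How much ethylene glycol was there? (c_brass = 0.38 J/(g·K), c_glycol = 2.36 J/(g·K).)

m ≈ 1040 g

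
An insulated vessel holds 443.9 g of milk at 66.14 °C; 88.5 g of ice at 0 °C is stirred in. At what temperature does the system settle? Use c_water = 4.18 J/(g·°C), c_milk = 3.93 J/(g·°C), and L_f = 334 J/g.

T_f ≈ 40.6 °C

Energy conservation, ΣQ = 0:
latent heat to melt: 88.5×334 = 29559; warm the meltwater: 369.93 T; milk: 1744.5(T − 66.14)
2114.5 T = 115383 − 29559 = 85824
T ≈ 40.59 °C. Since T > 0 °C, the all-ice-melts assumption holds.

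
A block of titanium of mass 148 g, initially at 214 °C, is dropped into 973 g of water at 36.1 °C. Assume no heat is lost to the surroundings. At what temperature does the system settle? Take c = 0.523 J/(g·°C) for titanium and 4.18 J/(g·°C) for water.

Net heat exchanged in the isolated system is zero:
148·0.523·(T − 214) + 973·4.18·(T − 36.1) = 0
77.4(T − 214) + 4067.1(T − 36.1) = 0
4144.5 T = 163388
T ≈ 39.42 °C

T_f ≈ 39.4 °C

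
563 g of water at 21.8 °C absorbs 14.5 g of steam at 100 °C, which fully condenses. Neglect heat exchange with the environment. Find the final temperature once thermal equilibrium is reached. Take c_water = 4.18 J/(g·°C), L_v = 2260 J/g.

T_f ≈ 37.3 °C

Setting the total heat transfer to zero:
steam→water at 100 °C releases m L_v = 14.5×2260 = 32770; condensed water 100 °C→T: 60.61(T − 100); original water: 2353.3(T − 21.8)
2413.9 T = 32770 + 6061 + 51303 = 90134
T ≈ 37.34 °C (< 100 °C, so full condensation is consistent).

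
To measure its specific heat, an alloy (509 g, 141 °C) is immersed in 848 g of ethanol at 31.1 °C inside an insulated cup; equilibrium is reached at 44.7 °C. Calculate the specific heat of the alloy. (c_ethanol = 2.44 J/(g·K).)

c ≈ 0.574 J/(g·K)

Let T be the final temperature. ΣQ_i = 0:
509×c×(44.7 − 141) + 848×2.44×(44.7 − 31.1) = 0
-49017 c = -28140
c = -28140/-49017 ≈ 0.5741 J/(g·K)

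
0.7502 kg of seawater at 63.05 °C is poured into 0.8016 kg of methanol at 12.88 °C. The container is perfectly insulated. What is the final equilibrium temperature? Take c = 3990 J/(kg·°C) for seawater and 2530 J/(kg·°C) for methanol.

T_f ≈ 42.8 °C

Energy conservation, ΣQ = 0:
0.7502×3990×(T − 63.05) + 0.8016×2530×(T − 12.88) = 0
2993.3(T − 63.05) + 2028(T − 12.88) = 0
5021.3 T = 214849
T = 214849 / 5021.3 = 42.8 °C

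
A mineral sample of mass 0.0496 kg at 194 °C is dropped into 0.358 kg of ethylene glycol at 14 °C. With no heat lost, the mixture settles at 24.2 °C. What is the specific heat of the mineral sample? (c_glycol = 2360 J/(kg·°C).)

m_s c (T_s − T_f) = m_glycol c_glycol (T_f − T_0):
0.0496·c·(194 − 24.2) = 0.358·2360·(24.2 − 14)
8.422 c = 8617.8  ⇒  c ≈ 1023 J/(kg·°C)

c ≈ 1020 J/(kg·°C)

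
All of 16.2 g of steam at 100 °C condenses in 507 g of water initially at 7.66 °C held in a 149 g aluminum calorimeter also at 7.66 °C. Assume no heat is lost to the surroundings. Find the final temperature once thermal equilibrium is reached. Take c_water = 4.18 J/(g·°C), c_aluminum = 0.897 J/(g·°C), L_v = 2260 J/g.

T_f ≈ 26.1 °C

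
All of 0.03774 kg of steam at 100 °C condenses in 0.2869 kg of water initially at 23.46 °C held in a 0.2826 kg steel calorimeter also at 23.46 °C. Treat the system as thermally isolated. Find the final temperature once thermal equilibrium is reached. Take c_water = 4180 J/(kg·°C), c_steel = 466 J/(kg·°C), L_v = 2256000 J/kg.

Conservation of energy gives ΣQ = 0:
condense steam: −0.03774×2256000 = −85141; condensate cools 100→T: 0.03774×4180×(T − 100) = 157.75(T − 100); original water: 1199.2(T − 23.46); steel cup: 0.2826×466×(T − 23.46) = 131.69(T − 23.46)
1488.7 T = 85141 + 15775 + 31224 = 132140
T ≈ 88.76 °C — below 100 °C, confirming all the steam condensed.

T_f ≈ 88.8 °C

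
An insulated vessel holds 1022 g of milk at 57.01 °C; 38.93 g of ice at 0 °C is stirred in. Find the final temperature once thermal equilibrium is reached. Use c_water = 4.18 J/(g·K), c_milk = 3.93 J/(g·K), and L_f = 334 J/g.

Conservation of energy gives ΣQ = 0:
melt ice: 38.93·334 = 13003
  warm the meltwater: 162.73 T
  milk: 4016.5(T − 57.01)
4179.2 T = 228978 − 13003 = 215976
T ≈ 51.68 °C — above 0 °C, consistent with complete melting.

T_f ≈ 51.7 °C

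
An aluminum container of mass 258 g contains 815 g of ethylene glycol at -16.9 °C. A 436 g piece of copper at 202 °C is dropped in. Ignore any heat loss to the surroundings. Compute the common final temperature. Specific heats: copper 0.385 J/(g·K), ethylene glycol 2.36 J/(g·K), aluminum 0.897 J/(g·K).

T_f = Σ m_i c_i T_i / Σ m_i c_i:
T_f = (167.86×202 + 1923.4×(-16.9) + 231.43×(-16.9)) / (167.86 + 1923.4 + 231.43)
    = -2508.8 / 2322.7 ≈ -1.08 °C

T_f ≈ -1.1 °C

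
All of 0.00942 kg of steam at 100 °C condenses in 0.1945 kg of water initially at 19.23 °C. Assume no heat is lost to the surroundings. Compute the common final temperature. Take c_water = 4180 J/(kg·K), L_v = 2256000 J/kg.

Energy conservation, ΣQ = 0:
latent heat released on condensation: 0.00942×2256000 = 21252
  condensed water 100 °C→T: 39.38(T − 100)
  water warms: 0.1945×4180×(T − 19.23) = 813.01(T − 19.23)
852.39 T = 21252 + 3937.6 + 15634 = 40823
T ≈ 47.89 °C (< 100 °C, so full condensation is consistent).

T_f ≈ 47.9 °C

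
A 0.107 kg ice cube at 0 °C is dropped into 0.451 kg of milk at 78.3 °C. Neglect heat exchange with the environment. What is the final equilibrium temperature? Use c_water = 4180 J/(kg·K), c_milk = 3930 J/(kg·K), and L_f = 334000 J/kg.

T_f ≈ 46.4 °C

Setting the total heat transfer to zero:
melt ice: 0.107·334000 = 35738; meltwater 0→T: 0.107·4180·T = 447.26 T; milk cools: 0.451·3930·(T − 78.3) = 1772.4(T − 78.3)
2219.7 T = 138781 − 35738 = 103043
T ≈ 46.42 °C — above 0 °C, consistent with complete melting.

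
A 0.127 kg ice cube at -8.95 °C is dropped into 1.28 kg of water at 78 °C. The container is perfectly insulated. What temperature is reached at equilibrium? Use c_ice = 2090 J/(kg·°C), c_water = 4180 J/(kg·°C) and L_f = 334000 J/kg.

T_f ≈ 63.3 °C

Energy balance with sensible and latent terms:
warm ice to 0 °C: 0.127×2090×(0 − (-8.95)) = 2375.6
  melt ice: 0.127×334000 = 42418
  meltwater 0→T: 0.127×4180×T = 530.86 T
  water cools: 1.28×4180×(T − 78) = 5350.4(T − 78)
5881.3 T = 417331 − 44794 = 372538
T ≈ 63.34 °C — above 0 °C, consistent with complete melting.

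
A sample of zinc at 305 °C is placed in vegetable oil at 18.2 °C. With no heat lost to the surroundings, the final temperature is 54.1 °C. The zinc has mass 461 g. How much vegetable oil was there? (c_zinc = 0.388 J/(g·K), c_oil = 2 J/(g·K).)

m ≈ 625 g

Let T be the final temperature. ΣQ_i = 0:
461×0.388×(54.1 − 305) + m×2×(54.1 − 18.2) = 0
71.8 m = 44878
m = 44878/71.8 ≈ 625 g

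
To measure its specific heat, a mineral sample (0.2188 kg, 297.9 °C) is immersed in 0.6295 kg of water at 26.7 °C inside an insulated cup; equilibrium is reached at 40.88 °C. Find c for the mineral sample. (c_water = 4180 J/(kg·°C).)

m_s c (T_s − T_f) = m_water c_water (T_f − T_0):
0.2188×c×(297.9 − 40.88) = 0.6295×4180×(40.88 − 26.7)
56.24 c = 37312  ⇒  c ≈ 663.5 J/(kg·°C)

c ≈ 663 J/(kg·°C)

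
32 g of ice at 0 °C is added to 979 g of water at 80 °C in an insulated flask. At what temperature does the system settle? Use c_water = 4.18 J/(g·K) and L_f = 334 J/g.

T_f ≈ 74.9 °C

Energy balance with sensible and latent terms:
fusion: m_ice L_f = 32·334 = 10688; meltwater 0→T: 32·4.18·T = 133.76 T; water: 4092.2(T − 80)
4226 T = 327378 − 10688 = 316690
T ≈ 74.94 °C — above 0 °C, consistent with complete melting.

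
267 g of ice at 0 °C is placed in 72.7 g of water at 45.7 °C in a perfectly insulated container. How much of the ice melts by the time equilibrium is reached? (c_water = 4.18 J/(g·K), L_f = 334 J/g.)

m_melted ≈ 41.6 g

Heat available from the water dropping to 0 °C: 72.7·4.18·45.7 = 13888 J.
Fully melting the ice requires m_ice L_f = 267·334 = 89178 J.
13888 J < 89178 J, so only part of the ice melts and the system sits at 0 °C.
m_melt = 13888 / L_f = 41.58 g.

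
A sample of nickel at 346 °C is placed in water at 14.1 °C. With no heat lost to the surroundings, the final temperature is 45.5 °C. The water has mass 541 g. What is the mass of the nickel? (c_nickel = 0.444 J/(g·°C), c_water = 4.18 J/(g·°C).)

m ≈ 532 g

Energy conservation, ΣQ = 0:
m×0.444×(45.5 − 346) + 541×4.18×(45.5 − 14.1) = 0
-133.42 m = -71007
m = -71007/-133.42 ≈ 532.2 g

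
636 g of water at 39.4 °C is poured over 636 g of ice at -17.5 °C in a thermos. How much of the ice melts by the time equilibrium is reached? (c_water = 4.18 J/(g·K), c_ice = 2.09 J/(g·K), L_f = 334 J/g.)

m_melted ≈ 244 g

Cooling the water to 0 °C releases 636×4.18×39.4 = 104744 J.
Of that, 636×2.09×17.5 = 23262 J goes to bring the ice to 0 °C, leaving 81482 J.
To melt every bit of ice: 636×334 = 212424 J.
Since 81482 < 212424 J, not all the ice melts; equilibrium is at 0 °C.
Mass melted = 81482/334 ≈ 244 g.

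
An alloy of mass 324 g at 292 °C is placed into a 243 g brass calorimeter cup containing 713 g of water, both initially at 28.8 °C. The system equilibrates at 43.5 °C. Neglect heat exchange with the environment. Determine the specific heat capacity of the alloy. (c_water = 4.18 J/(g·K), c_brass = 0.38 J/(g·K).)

c ≈ 0.561 J/(g·K)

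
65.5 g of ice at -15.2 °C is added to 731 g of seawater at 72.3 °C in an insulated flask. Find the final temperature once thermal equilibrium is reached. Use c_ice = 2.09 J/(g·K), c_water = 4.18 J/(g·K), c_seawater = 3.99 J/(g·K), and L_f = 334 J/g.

T_f ≈ 58.6 °C

Heat gained plus heat lost sum to zero:
ice -15.2→0 °C: 65.5×2.09×15.2 = 2080.8; latent heat to melt: 65.5×334 = 21877; warm the meltwater: 273.79 T; seawater cools: 731×3.99×(T − 72.3) = 2916.7(T − 72.3)
3190.5 T = 210877 − 23958 = 186919
T ≈ 58.59 °C (positive, so assuming full melt was valid).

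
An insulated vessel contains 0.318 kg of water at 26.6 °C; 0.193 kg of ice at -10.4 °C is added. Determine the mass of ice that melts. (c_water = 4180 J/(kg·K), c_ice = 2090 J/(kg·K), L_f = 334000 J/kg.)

m_melted ≈ 0.0933 kg

Water can give up m c ΔT = 0.318·4180·26.6 = 35358 J before reaching 0 °C.
Warming the ice to 0 °C takes 0.193·2090·10.4 = 4195 J, leaving 31163 J for melting.
Melting all 0.193 kg of ice would need 0.193·334000 = 64462 J.
That's not enough to melt it all — equilibrium is at 0 °C with ice remaining.
m_melt = 31163 / L_f = 0.0933 kg.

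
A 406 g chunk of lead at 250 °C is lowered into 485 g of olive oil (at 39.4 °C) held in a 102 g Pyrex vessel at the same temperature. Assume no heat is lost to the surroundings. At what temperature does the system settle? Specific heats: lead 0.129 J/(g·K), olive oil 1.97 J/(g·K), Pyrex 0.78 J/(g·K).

T_f = Σ m_i c_i T_i / Σ m_i c_i:
T_f = (52.37×250 + 955.45×39.4 + 79.56×39.4) / (52.37 + 955.45 + 79.56)
    = 53873 / 1087.4 ≈ 49.54 °C

T_f ≈ 49.5 °C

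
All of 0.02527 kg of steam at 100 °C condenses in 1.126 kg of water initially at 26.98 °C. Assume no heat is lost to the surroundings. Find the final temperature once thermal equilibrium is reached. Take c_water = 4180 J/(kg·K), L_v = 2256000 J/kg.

T_f ≈ 40.4 °C

Conservation of energy gives ΣQ = 0:
steam→water at 100 °C releases m L_v = 0.02527·2256000 = 57009
  condensate cools 100→T: 0.02527·4180·(T − 100) = 105.63(T − 100)
  original water: 4706.7(T − 26.98)
4812.3 T = 57009 + 10563 + 126986 = 194558
T ≈ 40.43 °C — below 100 °C, confirming all the steam condensed.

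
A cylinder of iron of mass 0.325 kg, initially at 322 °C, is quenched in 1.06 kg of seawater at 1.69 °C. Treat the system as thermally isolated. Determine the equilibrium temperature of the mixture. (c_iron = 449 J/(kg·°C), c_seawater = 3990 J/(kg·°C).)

T_f ≈ 12.4 °C

Heat gained plus heat lost sum to zero:
0.325×449×(T − 322) + 1.06×3990×(T − 1.69) = 0
4375.3 T = 54136
T = 54136/4375.3 ≈ 12.37 °C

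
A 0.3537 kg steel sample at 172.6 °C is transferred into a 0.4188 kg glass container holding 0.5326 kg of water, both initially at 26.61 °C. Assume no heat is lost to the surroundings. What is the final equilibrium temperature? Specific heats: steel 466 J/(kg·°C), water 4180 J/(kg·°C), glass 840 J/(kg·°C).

T_f ≈ 35.4 °C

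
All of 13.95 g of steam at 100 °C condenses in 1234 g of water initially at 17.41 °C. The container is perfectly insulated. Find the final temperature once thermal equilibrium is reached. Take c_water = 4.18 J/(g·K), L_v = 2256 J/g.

Conservation of energy gives ΣQ = 0:
condense steam: −13.95·2256 = −31471; condensate cools 100→T: 13.95·4.18·(T − 100) = 58.31(T − 100); original water: 5158.1(T − 17.41)
5216.4 T = 31471 + 5831.1 + 89803 = 127105
T ≈ 24.37 °C (< 100 °C, so full condensation is consistent).

T_f ≈ 24.4 °C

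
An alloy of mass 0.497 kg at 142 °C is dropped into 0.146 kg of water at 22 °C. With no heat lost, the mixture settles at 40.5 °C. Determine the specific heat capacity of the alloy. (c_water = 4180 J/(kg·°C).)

Heat lost by the alloy = heat gained by the water:
0.497×c×(142 − 40.5) = 0.146×4180×(40.5 − 22)
50.45 c = 11290  ⇒  c ≈ 223.8 J/(kg·°C)

c ≈ 224 J/(kg·°C)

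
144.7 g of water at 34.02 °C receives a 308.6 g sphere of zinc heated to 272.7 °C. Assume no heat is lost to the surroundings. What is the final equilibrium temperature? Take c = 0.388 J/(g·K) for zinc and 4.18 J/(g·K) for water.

T_f ≈ 73.5 °C

T_f is the heat-capacity-weighted average of the initial temperatures:
T_f = (119.74×272.7 + 604.85×34.02) / (119.74 + 604.85)
    = 53229 / 724.58 ≈ 73.46 °C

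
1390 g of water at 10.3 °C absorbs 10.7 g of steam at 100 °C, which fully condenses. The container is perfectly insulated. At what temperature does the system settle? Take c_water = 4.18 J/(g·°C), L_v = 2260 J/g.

T_f ≈ 15.1 °C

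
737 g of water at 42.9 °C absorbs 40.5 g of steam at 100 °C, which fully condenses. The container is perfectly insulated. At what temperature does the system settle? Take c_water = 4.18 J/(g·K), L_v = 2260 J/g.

T_f ≈ 74.0 °C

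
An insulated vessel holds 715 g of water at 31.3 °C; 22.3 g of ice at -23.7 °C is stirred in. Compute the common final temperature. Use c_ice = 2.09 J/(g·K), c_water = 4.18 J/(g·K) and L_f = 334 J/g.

Let T be the final temperature. ΣQ_i = 0:
warm ice to 0 °C: 22.3·2.09·(0 − (-23.7)) = 1104.6; melt ice: 22.3·334 = 7448.2; warm the meltwater: 93.21 T; water cools: 715·4.18·(T − 31.3) = 2988.7(T − 31.3)
3081.9 T = 93546 − 8552.8 = 84994
T ≈ 27.58 °C (positive, so assuming full melt was valid).

T_f ≈ 27.6 °C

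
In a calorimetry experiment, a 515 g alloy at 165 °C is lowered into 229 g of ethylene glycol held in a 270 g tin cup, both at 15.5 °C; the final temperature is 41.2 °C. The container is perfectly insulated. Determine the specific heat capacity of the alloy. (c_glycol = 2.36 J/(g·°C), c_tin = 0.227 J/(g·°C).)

Taking heat into each body as positive, Σ m c ΔT = 0:
515×c×(41.2 − 165) + 229×2.36×(41.2 − 15.5) + 270×0.227×(41.2 − 15.5) = 0
-63757 c = -15464
c = -15464/-63757 ≈ 0.2426 J/(g·°C)

c ≈ 0.243 J/(g·°C)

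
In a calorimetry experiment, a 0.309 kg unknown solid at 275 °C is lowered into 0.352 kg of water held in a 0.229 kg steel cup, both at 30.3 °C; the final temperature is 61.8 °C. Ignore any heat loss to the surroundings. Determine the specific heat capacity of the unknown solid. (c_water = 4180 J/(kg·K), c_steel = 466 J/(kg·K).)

Energy conservation, ΣQ = 0:
0.309×c×(61.8 − 275) + 0.352×4180×(61.8 − 30.3) + 0.229×466×(61.8 − 30.3) = 0
-65.88 c = -49709
c = -49709/-65.88 ≈ 754.6 J/(kg·K)

c ≈ 755 J/(kg·K)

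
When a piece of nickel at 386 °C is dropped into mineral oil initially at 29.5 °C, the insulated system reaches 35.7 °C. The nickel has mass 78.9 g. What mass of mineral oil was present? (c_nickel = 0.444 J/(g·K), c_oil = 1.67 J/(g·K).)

m ≈ 1190 g

Heat lost by the nickel = heat gained by the oil:
78.9·0.444·(386 − 35.7) = m·1.67·(35.7 − 29.5)
10.35 m = 12272  ⇒  m ≈ 1185 g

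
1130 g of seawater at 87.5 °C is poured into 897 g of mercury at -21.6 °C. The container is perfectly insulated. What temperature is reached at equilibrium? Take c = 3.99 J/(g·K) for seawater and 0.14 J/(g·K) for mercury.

T_f ≈ 84.5 °C

Set heat shed by the hot body equal to heat absorbed by the cold body:
1130·3.99·(87.5 − T) = 897·0.14·(T − (-21.6))
4508.7(87.5 − T) = 125.58(T − (-21.6))
4634.3 T = 391799  ⇒  T ≈ 84.54 °C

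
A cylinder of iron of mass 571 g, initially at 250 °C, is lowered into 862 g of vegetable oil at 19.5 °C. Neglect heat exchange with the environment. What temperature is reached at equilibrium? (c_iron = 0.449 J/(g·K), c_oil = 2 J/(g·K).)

Net heat exchanged in the isolated system is zero:
571·0.449·(T − 250) + 862·2·(T − 19.5) = 0
256.38(T − 250) + 1724(T − 19.5) = 0
1980.4 T = 97713
T = 97713 / 1980.4 = 49.3 °C

T_f ≈ 49.3 °C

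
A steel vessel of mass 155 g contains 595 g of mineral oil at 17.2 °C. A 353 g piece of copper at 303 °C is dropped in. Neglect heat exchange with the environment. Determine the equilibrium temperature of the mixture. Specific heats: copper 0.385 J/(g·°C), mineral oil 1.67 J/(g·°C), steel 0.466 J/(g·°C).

T_f ≈ 49.5 °C

Net heat exchanged in the isolated system is zero:
353·0.385·(T − 303) + 595·1.67·(T − 17.2) + 155·0.466·(T − 17.2) = 0
135.91(T − 303) + 993.65(T − 17.2) + 72.23(T − 17.2) = 0
1201.8 T = 59512
T ≈ 49.52 °C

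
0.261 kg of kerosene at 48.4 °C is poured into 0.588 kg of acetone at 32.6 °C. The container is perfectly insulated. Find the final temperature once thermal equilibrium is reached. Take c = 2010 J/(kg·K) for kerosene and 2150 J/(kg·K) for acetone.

T_f ≈ 37.2 °C

Let T be the final temperature. ΣQ_i = 0:
0.261×2010×(T − 48.4) + 0.588×2150×(T − 32.6) = 0
524.61(T − 48.4) + 1264.2(T − 32.6) = 0
1788.8 T = 66604
T ≈ 37.23 °C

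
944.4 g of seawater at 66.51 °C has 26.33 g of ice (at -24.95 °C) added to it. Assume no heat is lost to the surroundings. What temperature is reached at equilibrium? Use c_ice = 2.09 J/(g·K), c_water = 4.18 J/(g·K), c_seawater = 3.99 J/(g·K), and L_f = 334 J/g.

Conservation of energy gives ΣQ = 0:
warm ice to 0 °C: 26.33·2.09·(0 − (-24.95)) = 1373; fusion: m_ice L_f = 26.33·334 = 8794.2; meltwater 0→T: 26.33·4.18·T = 110.06 T; seawater cools: 944.4·3.99·(T − 66.51) = 3768.2(T − 66.51)
3878.2 T = 250620 − 10167 = 240453
T ≈ 62.00 °C — above 0 °C, consistent with complete melting.

T_f ≈ 62.0 °C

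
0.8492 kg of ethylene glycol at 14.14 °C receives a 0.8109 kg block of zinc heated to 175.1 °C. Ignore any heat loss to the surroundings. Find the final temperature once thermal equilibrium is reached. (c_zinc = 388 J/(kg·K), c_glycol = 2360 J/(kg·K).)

T_f is the heat-capacity-weighted average of the initial temperatures:
T_f = (314.63*175.1 + 2004.1*14.14) / (314.63 + 2004.1)
    = 83430 / 2318.7 ≈ 35.98 °C

T_f ≈ 36.0 °C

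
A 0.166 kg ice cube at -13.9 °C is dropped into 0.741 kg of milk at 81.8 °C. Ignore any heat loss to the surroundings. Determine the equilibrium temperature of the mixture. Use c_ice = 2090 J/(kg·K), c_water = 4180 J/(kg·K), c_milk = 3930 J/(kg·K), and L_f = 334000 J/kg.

T_f ≈ 49.3 °C

Taking heat into each body as positive, Σ m c ΔT = 0:
warm ice to 0 °C: 0.166×2090×(0 − (-13.9)) = 4822.5; fusion: m_ice L_f = 0.166×334000 = 55444; warm the meltwater: 693.88 T; milk cools: 0.741×3930×(T − 81.8) = 2912.1(T − 81.8)
3606 T = 238212 − 60266 = 177946
T ≈ 49.35 °C — above 0 °C, consistent with complete melting.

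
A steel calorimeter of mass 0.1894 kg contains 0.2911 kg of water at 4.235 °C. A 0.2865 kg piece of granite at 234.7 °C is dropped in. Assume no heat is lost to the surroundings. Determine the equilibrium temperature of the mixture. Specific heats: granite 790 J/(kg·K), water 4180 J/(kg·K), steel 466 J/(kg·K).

T_f = Σ m_i c_i T_i / Σ m_i c_i:
T_f = (226.33×234.7 + 1216.8×4.235 + 88.26×4.235) / (226.33 + 1216.8 + 88.26)
    = 58648 / 1531.4 ≈ 38.30 °C

T_f ≈ 38.3 °C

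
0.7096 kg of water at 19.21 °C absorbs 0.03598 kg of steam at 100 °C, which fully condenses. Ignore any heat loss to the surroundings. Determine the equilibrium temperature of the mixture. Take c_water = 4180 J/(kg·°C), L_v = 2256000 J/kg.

T_f ≈ 49.2 °C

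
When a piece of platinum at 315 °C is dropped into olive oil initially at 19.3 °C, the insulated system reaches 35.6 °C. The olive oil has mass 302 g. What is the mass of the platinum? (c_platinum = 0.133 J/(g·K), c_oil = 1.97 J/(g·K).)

m ≈ 261 g

Heat gained plus heat lost sum to zero:
m×0.133×(35.6 − 315) + 302×1.97×(35.6 − 19.3) = 0
-37.16 m = -9697.5
m = -9697.5/-37.16 ≈ 261 g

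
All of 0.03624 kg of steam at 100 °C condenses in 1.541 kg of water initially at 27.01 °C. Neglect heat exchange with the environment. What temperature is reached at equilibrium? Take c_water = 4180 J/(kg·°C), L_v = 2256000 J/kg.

T_f ≈ 41.1 °C

Conservation of energy gives ΣQ = 0:
steam→water at 100 °C releases m L_v = 0.03624·2256000 = 81757; condensate cools 100→T: 0.03624·4180·(T − 100) = 151.48(T − 100); original water: 6441.4(T − 27.01)
6592.9 T = 81757 + 15148 + 173982 = 270887
T ≈ 41.09 °C — below 100 °C, confirming all the steam condensed.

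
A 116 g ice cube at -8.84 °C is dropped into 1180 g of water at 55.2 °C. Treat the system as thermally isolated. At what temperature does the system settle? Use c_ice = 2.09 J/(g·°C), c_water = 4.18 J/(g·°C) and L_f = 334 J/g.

Net heat exchanged in the isolated system is zero:
warm ice to 0 °C: 116×2.09×(0 − (-8.84)) = 2143.2
  fusion: m_ice L_f = 116×334 = 38744
  meltwater 0→T: 116×4.18×T = 484.88 T
  water cools: 1180×4.18×(T − 55.2) = 4932.4(T − 55.2)
5417.3 T = 272268 − 40887 = 231381
T ≈ 42.71 °C. Since T > 0 °C, the all-ice-melts assumption holds.

T_f ≈ 42.7 °C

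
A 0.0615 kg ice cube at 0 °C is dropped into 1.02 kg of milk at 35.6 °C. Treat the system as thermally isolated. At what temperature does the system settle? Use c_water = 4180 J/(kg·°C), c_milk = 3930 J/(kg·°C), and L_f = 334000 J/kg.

Conservation of energy gives ΣQ = 0:
melt ice: 0.0615·334000 = 20541
  meltwater 0→T: 0.0615·4180·T = 257.07 T
  milk cools: 1.02·3930·(T − 35.6) = 4008.6(T − 35.6)
4265.7 T = 142706 − 20541 = 122165
T ≈ 28.64 °C — above 0 °C, consistent with complete melting.

T_f ≈ 28.6 °C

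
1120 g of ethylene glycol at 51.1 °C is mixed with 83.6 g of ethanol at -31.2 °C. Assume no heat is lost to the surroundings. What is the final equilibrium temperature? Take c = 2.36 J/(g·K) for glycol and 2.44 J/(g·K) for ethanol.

Let T be the final temperature. ΣQ_i = 0:
1120·2.36·(T − 51.1) + 83.6·2.44·(T − (-31.2)) = 0
2643.2(T − 51.1) + 203.98(T − (-31.2)) = 0
(2643.2 + 203.98) T = 2643.2·51.1 + 203.98·(-31.2)
T ≈ 45.20 °C

T_f ≈ 45.2 °C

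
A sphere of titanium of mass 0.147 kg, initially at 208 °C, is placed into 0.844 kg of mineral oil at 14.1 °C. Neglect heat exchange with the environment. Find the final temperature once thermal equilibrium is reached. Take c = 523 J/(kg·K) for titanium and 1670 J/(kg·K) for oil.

With ΣQ=0 the equilibrium temperature is the m·c-weighted mean:
T_f = (76.88×208 + 1409.5×14.1) / (76.88 + 1409.5)
    = 35865 / 1486.4 ≈ 24.13 °C

T_f ≈ 24.1 °C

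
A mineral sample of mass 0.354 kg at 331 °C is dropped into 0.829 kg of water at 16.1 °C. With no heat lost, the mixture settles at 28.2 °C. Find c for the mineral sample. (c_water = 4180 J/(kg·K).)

Heat lost by the mineral sample = heat gained by the water:
0.354×c×(331 − 28.2) = 0.829×4180×(28.2 − 16.1)
107.19 c = 41929  ⇒  c ≈ 391.2 J/(kg·K)

c ≈ 391 J/(kg·K)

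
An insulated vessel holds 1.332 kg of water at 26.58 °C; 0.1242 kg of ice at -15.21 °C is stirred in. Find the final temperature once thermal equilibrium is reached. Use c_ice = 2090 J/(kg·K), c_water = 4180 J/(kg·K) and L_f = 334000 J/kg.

Net heat exchanged in the isolated system is zero:
ice -15.21→0 °C: 0.1242·2090·15.21 = 3948.2
  melt ice: 0.1242·334000 = 41483
  warm the meltwater: 519.16 T
  water cools: 1.332·4180·(T − 26.58) = 5567.8(T − 26.58)
6086.9 T = 147991 − 45431 = 102560
T ≈ 16.85 °C. Since T > 0 °C, the all-ice-melts assumption holds.

T_f ≈ 16.8 °C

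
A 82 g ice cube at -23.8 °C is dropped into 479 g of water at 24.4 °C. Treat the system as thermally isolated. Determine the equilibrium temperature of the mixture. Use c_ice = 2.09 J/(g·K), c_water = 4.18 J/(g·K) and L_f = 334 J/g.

Let T be the final temperature. ΣQ_i = 0:
ice -23.8→0 °C: 82×2.09×23.8 = 4078.8
  fusion: m_ice L_f = 82×334 = 27388
  meltwater 0→T: 82×4.18×T = 342.76 T
  water: 2002.2(T − 24.4)
2345 T = 48854 − 31467 = 17387
T ≈ 7.41 °C (positive, so assuming full melt was valid).

T_f ≈ 7.4 °C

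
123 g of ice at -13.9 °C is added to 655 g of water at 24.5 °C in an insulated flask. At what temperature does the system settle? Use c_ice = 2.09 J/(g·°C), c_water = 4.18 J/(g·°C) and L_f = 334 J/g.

T_f ≈ 6.9 °C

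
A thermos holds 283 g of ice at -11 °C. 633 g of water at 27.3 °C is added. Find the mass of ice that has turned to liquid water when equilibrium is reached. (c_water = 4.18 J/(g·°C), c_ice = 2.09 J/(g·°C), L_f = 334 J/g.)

Heat available from the water dropping to 0 °C: 633·4.18·27.3 = 72234 J.
Warming the ice to 0 °C takes 283·2.09·11 = 6506.2 J, leaving 65728 J for melting.
Fully melting the ice requires m_ice L_f = 283·334 = 94522 J.
That's not enough to melt it all — equilibrium is at 0 °C with ice remaining.
Mass melted = 65728/334 ≈ 196.8 g.

m_melted ≈ 197 g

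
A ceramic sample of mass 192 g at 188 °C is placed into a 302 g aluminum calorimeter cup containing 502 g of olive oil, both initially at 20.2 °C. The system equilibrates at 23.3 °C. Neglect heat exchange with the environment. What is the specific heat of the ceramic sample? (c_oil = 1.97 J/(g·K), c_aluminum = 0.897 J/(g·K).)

c ≈ 0.124 J/(g·K)

Let T be the final temperature. ΣQ_i = 0:
192·c·(23.3 − 188) + 502·1.97·(23.3 − 20.2) + 302·0.897·(23.3 − 20.2) = 0
-31622 c = -3905.5
c = -3905.5/-31622 ≈ 0.1235 J/(g·K)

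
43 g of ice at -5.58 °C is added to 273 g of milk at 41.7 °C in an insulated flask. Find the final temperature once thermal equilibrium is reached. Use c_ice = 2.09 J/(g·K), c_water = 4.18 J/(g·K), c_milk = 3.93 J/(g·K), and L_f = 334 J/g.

Energy balance with sensible and latent terms:
ice -5.58→0 °C: 43·2.09·5.58 = 501.47
  fusion: m_ice L_f = 43·334 = 14362
  warm the meltwater: 179.74 T
  milk: 1072.9(T − 41.7)
1252.6 T = 44740 − 14863 = 29876
T ≈ 23.85 °C (positive, so assuming full melt was valid).

T_f ≈ 23.9 °C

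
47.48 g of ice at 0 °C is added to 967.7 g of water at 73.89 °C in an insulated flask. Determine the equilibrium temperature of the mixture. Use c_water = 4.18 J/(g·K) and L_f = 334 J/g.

T_f ≈ 66.7 °C

Net heat exchanged in the isolated system is zero:
melt ice: 47.48·334 = 15858
  meltwater 0→T: 47.48·4.18·T = 198.47 T
  water cools: 967.7·4.18·(T − 73.89) = 4045(T − 73.89)
4243.5 T = 298884 − 15858 = 283026
T ≈ 66.70 °C. Since T > 0 °C, the all-ice-melts assumption holds.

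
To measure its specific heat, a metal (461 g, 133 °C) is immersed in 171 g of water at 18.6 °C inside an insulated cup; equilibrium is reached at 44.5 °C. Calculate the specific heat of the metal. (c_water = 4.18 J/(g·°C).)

c ≈ 0.454 J/(g·°C)

Energy conservation, ΣQ = 0:
461·c·(44.5 − 133) + 171·4.18·(44.5 − 18.6) = 0
-40798 c = -18513
c = -18513/-40798 ≈ 0.4538 J/(g·°C)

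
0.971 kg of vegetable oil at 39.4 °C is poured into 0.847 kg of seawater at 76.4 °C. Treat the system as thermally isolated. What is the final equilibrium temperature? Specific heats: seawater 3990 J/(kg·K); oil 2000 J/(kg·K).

Heat gained plus heat lost sum to zero:
0.847·3990·(T − 76.4) + 0.971·2000·(T − 39.4) = 0
3379.5(T − 76.4) + 1942(T − 39.4) = 0
5321.5 T = 334711
T ≈ 62.90 °C

T_f ≈ 62.9 °C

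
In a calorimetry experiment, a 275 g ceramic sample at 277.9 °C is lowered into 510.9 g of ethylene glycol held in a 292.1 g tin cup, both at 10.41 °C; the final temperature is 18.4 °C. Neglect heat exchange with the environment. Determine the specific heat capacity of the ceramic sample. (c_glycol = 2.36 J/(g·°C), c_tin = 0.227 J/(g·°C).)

Taking heat into each body as positive, Σ m c ΔT = 0:
275×c×(18.4 − 277.9) + 510.9×2.36×(18.4 − 10.41) + 292.1×0.227×(18.4 − 10.41) = 0
-71362 c = -10164
c = -10164/-71362 ≈ 0.1424 J/(g·°C)

c ≈ 0.142 J/(g·°C)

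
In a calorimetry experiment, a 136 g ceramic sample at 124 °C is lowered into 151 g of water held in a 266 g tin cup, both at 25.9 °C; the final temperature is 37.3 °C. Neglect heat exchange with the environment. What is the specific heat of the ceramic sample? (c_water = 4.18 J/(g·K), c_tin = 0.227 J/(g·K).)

c ≈ 0.669 J/(g·K)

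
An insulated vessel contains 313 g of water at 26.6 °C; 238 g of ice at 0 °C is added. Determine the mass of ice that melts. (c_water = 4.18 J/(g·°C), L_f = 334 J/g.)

Heat available from the water dropping to 0 °C: 313·4.18·26.6 = 34802 J.
To melt every bit of ice: 238·334 = 79492 J.
Since 34802 < 79492 J, not all the ice melts; equilibrium is at 0 °C.
Mass melted = 34802/334 ≈ 104.2 g.

m_melted ≈ 104 g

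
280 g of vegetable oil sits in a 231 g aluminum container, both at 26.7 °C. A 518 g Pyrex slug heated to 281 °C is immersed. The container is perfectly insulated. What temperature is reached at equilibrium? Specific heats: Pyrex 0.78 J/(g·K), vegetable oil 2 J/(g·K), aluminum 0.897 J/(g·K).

T_f ≈ 114.4 °C

Energy conservation, ΣQ = 0:
518*0.78*(T − 281) + 280*2*(T − 26.7) + 231*0.897*(T − 26.7) = 0
404.04(T − 281) + 560(T − 26.7) + 207.21(T − 26.7) = 0
1171.2 T = 134020
T = 134020/1171.2 ≈ 114.42 °C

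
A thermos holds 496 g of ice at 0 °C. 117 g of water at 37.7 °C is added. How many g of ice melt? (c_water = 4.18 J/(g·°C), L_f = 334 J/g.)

m_melted ≈ 55.2 g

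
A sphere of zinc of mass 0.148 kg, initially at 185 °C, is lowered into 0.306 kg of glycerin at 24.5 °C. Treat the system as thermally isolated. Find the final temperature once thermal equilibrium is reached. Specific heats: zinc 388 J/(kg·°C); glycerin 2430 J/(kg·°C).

T_f ≈ 36.0 °C

|Q_zinc| = |Q_glycerin|:
0.148×388×(185 − T) = 0.306×2430×(T − 24.5)
57.42(185 − T) = 743.58(T − 24.5)
801 T = 28841  ⇒  T ≈ 36.01 °C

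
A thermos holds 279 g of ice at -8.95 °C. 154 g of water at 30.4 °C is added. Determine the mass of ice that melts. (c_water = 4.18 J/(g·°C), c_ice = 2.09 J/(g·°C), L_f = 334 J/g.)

m_melted ≈ 43 g

Cooling the water to 0 °C releases 154·4.18·30.4 = 19569 J.
Warming the ice to 0 °C takes 279·2.09·8.95 = 5218.8 J, leaving 14350 J for melting.
To melt every bit of ice: 279·334 = 93186 J.
14350 J < 93186 J, so only part of the ice melts and the system sits at 0 °C.
Mass melted = 14350/334 ≈ 42.96 g.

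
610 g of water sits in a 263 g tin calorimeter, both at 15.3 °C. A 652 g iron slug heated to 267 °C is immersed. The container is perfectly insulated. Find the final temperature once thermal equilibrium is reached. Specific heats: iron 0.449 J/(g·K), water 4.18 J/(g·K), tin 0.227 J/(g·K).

T_f ≈ 40.7 °C

Let T be the final temperature. ΣQ_i = 0:
652*0.449*(T − 267) + 610*4.18*(T − 15.3) + 263*0.227*(T − 15.3) = 0
292.75(T − 267) + 2549.8(T − 15.3) + 59.7(T − 15.3) = 0
(292.75 + 2549.8 + 59.7) T = 292.75*267 + 2549.8*15.3 + 59.7*15.3
T = 118089/2902.2 ≈ 40.69 °C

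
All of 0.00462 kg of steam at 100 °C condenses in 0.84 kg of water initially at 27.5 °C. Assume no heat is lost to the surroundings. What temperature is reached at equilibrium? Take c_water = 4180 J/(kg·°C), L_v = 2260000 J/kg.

Let T be the final temperature. ΣQ_i = 0:
condense steam: −0.00462×2260000 = −10441; condensed water 100 °C→T: 19.31(T − 100); water warms: 0.84×4180×(T − 27.5) = 3511.2(T − 27.5)
3530.5 T = 10441 + 1931.2 + 96558 = 108930
T ≈ 30.85 °C (< 100 °C, so full condensation is consistent).

T_f ≈ 30.9 °C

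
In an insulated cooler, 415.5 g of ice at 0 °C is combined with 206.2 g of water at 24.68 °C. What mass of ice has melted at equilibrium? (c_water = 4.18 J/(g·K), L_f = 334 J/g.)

m_melted ≈ 63.7 g

Heat available from the water dropping to 0 °C: 206.2·4.18·24.68 = 21272 J.
To melt every bit of ice: 415.5·334 = 138777 J.
That's not enough to melt it all — equilibrium is at 0 °C with ice remaining.
m_melt = 21272 / L_f = 63.69 g.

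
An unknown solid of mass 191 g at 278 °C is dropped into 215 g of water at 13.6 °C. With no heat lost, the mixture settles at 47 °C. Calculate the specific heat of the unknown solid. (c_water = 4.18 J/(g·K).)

c ≈ 0.68 J/(g·K)

Let T be the final temperature. ΣQ_i = 0:
191·c·(47 − 278) + 215·4.18·(47 − 13.6) = 0
-44121 c = -30017
c = -30017/-44121 ≈ 0.6803 J/(g·K)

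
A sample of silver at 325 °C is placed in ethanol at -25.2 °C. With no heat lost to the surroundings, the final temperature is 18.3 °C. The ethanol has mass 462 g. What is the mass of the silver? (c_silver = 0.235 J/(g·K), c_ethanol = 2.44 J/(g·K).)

Heat lost by the silver = heat gained by the ethanol:
m·0.235·(325 − 18.3) = 462·2.44·(18.3 − (-25.2))
72.07 m = 49037  ⇒  m ≈ 680.4 g

m ≈ 680 g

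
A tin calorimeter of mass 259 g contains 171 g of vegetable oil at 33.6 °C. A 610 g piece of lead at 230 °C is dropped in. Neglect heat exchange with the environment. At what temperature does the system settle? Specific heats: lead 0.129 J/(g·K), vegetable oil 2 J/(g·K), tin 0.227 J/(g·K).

T_f ≈ 65.8 °C

Conservation of energy gives ΣQ = 0:
610*0.129*(T − 230) + 171*2*(T − 33.6) + 259*0.227*(T − 33.6) = 0
78.69(T − 230) + 342(T − 33.6) + 58.79(T − 33.6) = 0
479.48 T = 31565
T = 31565 / 479.48 = 65.8 °C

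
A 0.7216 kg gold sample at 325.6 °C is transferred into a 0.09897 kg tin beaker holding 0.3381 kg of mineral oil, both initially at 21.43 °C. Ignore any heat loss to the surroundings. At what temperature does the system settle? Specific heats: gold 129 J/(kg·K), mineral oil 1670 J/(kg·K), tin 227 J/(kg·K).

T_f ≈ 63.1 °C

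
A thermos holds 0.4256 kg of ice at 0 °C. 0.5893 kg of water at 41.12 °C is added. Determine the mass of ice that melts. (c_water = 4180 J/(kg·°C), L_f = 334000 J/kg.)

m_melted ≈ 0.303 kg

Cooling the water to 0 °C releases 0.5893·4180·41.12 = 101290 J.
Melting all 0.4256 kg of ice would need 0.4256·334000 = 142150 J.
101290 J < 142150 J, so only part of the ice melts and the system sits at 0 °C.
Mass melted = 101290/334000 ≈ 0.3033 kg.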